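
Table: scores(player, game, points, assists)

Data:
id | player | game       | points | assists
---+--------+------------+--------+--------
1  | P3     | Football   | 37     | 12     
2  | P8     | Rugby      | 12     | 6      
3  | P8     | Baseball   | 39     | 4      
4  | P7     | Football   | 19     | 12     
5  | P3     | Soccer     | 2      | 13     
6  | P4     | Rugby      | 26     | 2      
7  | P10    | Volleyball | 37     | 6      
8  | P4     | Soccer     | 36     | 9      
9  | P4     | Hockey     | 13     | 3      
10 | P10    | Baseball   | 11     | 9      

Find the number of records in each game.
SELECT game, COUNT(*) as count
FROM scores
GROUP BY game

Result:
  Baseball: 2
  Football: 2
  Hockey: 1
  Rugby: 2
  Soccer: 2
  Volleyball: 1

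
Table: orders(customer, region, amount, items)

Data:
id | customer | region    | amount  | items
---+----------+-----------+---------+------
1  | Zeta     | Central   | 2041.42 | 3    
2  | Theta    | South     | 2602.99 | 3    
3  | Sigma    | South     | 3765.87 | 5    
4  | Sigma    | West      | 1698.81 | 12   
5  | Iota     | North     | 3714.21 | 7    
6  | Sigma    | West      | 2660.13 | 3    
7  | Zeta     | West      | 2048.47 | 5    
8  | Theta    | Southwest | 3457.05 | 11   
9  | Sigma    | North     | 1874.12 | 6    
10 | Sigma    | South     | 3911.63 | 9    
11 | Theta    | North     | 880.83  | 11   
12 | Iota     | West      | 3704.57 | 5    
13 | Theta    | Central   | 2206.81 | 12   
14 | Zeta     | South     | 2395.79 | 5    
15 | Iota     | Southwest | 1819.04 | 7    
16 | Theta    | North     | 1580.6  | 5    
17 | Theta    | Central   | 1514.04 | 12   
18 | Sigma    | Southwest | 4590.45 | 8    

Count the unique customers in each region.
SELECT region, COUNT(DISTINCT customer)
FROM orders
GROUP BY region

Result:
  Central: 2 distinct
  North: 3 distinct
  South: 3 distinct
  Southwest: 3 distinct
  West: 3 distinct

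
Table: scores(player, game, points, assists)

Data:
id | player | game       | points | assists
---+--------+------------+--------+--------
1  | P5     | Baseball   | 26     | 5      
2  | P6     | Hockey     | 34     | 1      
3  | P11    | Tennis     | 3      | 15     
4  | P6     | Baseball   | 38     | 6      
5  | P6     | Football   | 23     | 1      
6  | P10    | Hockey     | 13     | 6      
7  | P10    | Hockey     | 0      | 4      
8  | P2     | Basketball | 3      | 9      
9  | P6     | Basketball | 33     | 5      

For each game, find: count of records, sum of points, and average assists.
SELECT game,
       COUNT(*) as cnt,
       SUM(points) as total_points,
       AVG(assists) as avg_assists
FROM scores
GROUP BY game

Result:
  Baseball: 2 records, 64 total points, 5.50 avg assists
  Basketball: 2 records, 36 total points, 7.00 avg assists
  Football: 1 records, 23 total points, 1.00 avg assists
  Hockey: 3 records, 47 total points, 3.67 avg assists
  Tennis: 1 records, 3 total points, 15.00 avg assists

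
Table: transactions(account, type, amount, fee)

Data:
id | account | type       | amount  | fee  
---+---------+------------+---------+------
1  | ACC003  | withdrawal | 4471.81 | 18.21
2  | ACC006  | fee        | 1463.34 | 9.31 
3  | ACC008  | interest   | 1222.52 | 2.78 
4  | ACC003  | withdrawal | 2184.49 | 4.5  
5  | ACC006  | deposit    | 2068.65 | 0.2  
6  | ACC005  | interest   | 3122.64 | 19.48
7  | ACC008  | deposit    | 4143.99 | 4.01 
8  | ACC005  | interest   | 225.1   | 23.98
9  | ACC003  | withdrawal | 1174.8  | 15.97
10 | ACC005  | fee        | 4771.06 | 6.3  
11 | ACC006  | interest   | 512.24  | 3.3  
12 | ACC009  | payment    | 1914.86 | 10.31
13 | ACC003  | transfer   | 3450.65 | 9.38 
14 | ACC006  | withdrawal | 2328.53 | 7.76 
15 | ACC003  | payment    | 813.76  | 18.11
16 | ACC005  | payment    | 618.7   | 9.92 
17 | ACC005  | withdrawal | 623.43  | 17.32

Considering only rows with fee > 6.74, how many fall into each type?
SELECT type, COUNT(*)
FROM transactions
WHERE fee > 6.74
GROUP BY type

Note: WHERE filters rows before grouping.

Result:
  fee: 1
  interest: 2
  payment: 3
  transfer: 1
  withdrawal: 4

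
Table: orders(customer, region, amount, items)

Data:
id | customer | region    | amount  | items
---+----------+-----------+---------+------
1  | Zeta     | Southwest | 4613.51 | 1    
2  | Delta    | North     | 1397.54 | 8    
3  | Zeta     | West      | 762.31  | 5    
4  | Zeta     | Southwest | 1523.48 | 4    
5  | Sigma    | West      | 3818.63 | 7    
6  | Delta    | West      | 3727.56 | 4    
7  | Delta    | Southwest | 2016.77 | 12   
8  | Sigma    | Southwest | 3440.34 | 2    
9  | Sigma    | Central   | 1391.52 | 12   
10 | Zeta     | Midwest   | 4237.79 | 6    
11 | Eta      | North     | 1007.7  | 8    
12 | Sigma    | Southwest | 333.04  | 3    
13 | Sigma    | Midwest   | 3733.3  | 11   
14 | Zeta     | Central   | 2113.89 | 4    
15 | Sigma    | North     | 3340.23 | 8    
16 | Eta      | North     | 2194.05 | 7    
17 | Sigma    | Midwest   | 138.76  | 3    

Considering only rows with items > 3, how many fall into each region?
SELECT region, COUNT(*)
FROM orders
WHERE items > 3
GROUP BY region

Note: WHERE filters rows before grouping.

Result:
  Central: 2
  Midwest: 2
  North: 4
  Southwest: 2
  West: 3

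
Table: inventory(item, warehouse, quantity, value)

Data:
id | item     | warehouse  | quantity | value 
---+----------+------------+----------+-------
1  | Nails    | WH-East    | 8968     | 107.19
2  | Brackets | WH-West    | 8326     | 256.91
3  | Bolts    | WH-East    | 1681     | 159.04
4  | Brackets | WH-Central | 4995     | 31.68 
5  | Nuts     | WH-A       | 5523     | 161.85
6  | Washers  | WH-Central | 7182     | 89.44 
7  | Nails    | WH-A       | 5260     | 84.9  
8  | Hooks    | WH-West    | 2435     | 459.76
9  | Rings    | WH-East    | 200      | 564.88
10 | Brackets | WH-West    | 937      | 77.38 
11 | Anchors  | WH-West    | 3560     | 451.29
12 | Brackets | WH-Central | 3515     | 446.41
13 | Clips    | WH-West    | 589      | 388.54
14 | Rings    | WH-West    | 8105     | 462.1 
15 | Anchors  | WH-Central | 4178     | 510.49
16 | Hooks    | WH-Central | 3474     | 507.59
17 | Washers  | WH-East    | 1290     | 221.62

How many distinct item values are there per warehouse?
SELECT warehouse, COUNT(DISTINCT item)
FROM inventory
GROUP BY warehouse

Result:
  WH-A: 2 distinct
  WH-Central: 4 distinct
  WH-East: 4 distinct
  WH-West: 5 distinct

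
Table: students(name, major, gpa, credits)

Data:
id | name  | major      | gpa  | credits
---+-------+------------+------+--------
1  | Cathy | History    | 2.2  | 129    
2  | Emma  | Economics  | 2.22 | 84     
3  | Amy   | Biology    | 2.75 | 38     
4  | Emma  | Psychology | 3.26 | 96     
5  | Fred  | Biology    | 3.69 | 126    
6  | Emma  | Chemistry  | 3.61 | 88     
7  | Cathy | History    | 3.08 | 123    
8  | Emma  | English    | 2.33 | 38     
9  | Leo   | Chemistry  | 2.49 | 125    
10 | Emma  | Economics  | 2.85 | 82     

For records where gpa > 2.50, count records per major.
SELECT major, COUNT(*)
FROM students
WHERE gpa > 2.50
GROUP BY major

Note: WHERE filters rows before grouping.

Result:
  Biology: 2
  Chemistry: 1
  Economics: 1
  History: 1
  Psychology: 1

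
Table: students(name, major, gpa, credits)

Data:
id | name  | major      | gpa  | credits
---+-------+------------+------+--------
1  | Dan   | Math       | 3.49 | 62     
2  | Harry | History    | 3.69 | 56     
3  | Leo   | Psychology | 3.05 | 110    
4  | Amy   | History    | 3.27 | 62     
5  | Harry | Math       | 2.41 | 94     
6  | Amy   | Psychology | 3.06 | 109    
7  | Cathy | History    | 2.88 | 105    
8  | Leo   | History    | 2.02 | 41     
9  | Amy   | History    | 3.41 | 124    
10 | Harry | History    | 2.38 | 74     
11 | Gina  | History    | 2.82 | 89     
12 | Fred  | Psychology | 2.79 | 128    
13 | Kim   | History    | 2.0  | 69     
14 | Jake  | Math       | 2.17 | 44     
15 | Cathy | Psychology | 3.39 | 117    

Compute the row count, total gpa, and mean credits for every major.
SELECT major,
       COUNT(*) as cnt,
       SUM(gpa) as total_gpa,
       AVG(credits) as avg_credits
FROM students
GROUP BY major

Result:
  History: 8 records, 22.47 total gpa, 77.50 avg credits
  Math: 3 records, 8.07 total gpa, 66.67 avg credits
  Psychology: 4 records, 12.29 total gpa, 116.00 avg credits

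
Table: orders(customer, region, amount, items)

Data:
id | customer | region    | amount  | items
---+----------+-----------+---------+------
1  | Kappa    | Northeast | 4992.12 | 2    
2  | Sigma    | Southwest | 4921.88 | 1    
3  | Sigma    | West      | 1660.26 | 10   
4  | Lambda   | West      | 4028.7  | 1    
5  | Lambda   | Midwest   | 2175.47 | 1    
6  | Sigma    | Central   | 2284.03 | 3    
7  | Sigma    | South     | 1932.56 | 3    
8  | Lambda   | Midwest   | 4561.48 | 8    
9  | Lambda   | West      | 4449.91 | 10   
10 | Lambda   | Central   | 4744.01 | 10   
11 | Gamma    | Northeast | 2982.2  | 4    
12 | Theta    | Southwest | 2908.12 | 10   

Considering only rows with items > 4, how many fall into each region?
SELECT region, COUNT(*)
FROM orders
WHERE items > 4
GROUP BY region

Note: WHERE filters rows before grouping.

Result:
  Central: 1
  Midwest: 1
  Southwest: 1
  West: 2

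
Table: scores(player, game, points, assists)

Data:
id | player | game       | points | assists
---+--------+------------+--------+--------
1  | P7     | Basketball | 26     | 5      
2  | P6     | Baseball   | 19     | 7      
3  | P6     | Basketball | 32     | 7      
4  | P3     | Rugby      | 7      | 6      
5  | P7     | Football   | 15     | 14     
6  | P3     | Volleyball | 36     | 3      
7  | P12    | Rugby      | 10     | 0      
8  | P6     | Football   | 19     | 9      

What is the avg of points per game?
SELECT game, AVG(points) as result
FROM scores
GROUP BY game

Result:
  Baseball: 19.00
  Basketball: 29.00
  Football: 17.00
  Rugby: 8.50
  Volleyball: 36.00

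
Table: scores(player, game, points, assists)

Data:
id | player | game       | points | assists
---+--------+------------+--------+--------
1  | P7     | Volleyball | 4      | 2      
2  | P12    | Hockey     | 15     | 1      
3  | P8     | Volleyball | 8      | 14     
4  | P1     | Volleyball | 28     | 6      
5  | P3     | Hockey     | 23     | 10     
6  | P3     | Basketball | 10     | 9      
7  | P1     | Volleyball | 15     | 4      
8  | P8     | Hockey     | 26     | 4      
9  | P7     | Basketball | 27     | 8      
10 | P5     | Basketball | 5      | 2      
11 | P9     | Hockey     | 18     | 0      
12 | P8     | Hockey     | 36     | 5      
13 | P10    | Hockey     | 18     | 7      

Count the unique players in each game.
SELECT game, COUNT(DISTINCT player)
FROM scores
GROUP BY game

Result:
  Basketball: 3 distinct
  Hockey: 5 distinct
  Volleyball: 3 distinct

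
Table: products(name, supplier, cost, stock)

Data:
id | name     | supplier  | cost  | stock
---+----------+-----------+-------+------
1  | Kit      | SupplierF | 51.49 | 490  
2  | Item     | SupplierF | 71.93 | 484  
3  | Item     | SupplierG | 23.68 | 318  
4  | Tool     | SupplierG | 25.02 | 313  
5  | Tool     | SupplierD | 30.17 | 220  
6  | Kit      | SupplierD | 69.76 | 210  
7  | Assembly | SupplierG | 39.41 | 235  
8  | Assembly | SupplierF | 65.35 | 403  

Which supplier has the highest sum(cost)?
SELECT supplier, SUM(cost) as val
FROM products
GROUP BY supplier
ORDER BY val DESC
LIMIT 1

Result: SupplierF with sum(cost) = 188.77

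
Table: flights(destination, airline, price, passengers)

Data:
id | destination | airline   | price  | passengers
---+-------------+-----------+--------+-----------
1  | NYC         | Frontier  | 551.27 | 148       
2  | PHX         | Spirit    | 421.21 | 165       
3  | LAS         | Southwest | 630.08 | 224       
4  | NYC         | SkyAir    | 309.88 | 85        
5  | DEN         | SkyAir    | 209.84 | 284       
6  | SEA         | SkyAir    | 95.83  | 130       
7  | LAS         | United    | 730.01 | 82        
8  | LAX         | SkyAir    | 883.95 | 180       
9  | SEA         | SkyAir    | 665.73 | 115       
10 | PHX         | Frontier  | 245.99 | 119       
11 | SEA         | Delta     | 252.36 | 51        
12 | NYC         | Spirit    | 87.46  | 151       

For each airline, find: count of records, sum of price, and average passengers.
SELECT airline,
       COUNT(*) as cnt,
       SUM(price) as total_price,
       AVG(passengers) as avg_passengers
FROM flights
GROUP BY airline

Result:
  Delta: 1 records, 252.36 total price, 51.00 avg passengers
  Frontier: 2 records, 797.26 total price, 133.50 avg passengers
  SkyAir: 5 records, 2165.23 total price, 158.80 avg passengers
  Southwest: 1 records, 630.08 total price, 224.00 avg passengers
  Spirit: 2 records, 508.67 total price, 158.00 avg passengers
  United: 1 records, 730.01 total price, 82.00 avg passengers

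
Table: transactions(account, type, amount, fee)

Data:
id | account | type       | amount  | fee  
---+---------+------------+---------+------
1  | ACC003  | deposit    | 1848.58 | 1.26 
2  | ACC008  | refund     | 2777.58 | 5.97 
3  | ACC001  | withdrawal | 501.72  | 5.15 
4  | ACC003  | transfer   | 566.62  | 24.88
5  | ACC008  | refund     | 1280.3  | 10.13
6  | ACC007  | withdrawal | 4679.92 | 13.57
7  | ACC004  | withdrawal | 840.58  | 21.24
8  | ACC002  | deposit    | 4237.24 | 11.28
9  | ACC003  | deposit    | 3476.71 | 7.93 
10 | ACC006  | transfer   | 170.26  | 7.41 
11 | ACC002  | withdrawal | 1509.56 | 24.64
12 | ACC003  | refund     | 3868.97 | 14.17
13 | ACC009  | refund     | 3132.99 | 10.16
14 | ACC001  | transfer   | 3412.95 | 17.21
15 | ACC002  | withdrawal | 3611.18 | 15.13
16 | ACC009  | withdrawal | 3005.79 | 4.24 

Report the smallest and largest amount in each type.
SELECT type, MIN(amount), MAX(amount)
FROM transactions
GROUP BY type

Result:
  deposit: min=1848.58, max=4237.24
  refund: min=1280.30, max=3868.97
  transfer: min=170.26, max=3412.95
  withdrawal: min=501.72, max=4679.92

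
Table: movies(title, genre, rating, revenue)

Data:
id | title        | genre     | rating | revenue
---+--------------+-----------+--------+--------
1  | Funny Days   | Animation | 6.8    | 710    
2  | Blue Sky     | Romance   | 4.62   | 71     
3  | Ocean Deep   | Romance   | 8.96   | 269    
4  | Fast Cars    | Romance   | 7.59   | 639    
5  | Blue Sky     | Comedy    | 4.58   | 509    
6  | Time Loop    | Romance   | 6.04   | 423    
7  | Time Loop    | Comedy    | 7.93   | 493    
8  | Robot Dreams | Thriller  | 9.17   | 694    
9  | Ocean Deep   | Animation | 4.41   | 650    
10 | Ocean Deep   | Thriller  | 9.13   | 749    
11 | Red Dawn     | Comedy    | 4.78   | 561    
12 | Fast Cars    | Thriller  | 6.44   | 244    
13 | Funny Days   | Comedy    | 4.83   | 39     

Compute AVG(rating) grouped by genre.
SELECT genre, AVG(rating) as result
FROM movies
GROUP BY genre

Result:
  Animation: 5.61
  Comedy: 5.53
  Romance: 6.80
  Thriller: 8.25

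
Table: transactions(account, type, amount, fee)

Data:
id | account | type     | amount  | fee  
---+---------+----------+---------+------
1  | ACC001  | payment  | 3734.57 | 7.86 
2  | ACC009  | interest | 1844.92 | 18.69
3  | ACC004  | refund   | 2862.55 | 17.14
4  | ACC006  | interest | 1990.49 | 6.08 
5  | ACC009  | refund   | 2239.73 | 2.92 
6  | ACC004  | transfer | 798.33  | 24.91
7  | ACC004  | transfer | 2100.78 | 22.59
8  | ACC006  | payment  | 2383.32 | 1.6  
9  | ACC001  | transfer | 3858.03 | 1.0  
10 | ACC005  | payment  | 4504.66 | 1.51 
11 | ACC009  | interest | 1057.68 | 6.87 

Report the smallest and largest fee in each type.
SELECT type, MIN(fee), MAX(fee)
FROM transactions
GROUP BY type

Result:
  interest: min=6.08, max=18.69
  payment: min=1.51, max=7.86
  refund: min=2.92, max=17.14
  transfer: min=1.00, max=24.91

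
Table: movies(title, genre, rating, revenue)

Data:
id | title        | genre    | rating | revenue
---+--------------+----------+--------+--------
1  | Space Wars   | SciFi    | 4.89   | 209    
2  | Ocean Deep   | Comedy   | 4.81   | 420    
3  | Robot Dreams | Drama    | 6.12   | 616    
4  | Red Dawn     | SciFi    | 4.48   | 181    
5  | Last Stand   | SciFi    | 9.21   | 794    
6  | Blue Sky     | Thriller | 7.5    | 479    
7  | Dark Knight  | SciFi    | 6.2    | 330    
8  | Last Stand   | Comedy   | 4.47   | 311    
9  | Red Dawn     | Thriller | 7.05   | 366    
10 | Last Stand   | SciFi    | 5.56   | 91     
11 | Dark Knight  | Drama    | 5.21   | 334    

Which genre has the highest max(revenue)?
SELECT genre, MAX(revenue) as val
FROM movies
GROUP BY genre
ORDER BY val DESC
LIMIT 1

Result: SciFi with max(revenue) = 794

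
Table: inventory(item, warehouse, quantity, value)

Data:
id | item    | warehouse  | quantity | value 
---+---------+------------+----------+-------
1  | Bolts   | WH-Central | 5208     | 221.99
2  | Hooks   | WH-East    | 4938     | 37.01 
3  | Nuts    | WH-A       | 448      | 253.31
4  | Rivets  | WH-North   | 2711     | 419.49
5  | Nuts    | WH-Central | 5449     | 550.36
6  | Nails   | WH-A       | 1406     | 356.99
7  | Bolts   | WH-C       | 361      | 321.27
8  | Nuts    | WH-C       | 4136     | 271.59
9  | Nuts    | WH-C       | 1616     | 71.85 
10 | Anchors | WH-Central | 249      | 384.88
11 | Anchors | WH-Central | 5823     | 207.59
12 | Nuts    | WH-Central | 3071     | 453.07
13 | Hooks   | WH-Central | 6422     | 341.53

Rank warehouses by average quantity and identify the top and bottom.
SELECT warehouse, AVG(quantity)
FROM inventory
GROUP BY warehouse
ORDER BY AVG(quantity)

All groups:
  WH-A: 927.00
  WH-C: 2037.67
  WH-North: 2711.00
  WH-Central: 4370.33
  WH-East: 4938.00

Highest: WH-East (4938.00)
Lowest: WH-A (927.00)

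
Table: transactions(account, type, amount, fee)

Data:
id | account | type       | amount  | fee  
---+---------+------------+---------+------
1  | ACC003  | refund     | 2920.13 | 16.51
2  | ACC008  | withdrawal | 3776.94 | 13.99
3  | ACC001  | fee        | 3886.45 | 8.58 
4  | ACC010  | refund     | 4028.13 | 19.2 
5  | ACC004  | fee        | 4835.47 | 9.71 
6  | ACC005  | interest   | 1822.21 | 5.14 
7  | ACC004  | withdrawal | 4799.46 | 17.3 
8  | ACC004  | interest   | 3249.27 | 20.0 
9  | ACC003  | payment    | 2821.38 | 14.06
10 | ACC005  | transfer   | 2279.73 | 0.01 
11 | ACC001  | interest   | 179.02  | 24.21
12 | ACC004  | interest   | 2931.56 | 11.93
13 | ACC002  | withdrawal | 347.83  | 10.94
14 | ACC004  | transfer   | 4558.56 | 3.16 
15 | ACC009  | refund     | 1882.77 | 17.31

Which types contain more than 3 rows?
SELECT type, COUNT(*) as cnt
FROM transactions
GROUP BY type
HAVING COUNT(*) > 3

Result:
  interest: 4

Note: HAVING filters groups after aggregation, WHERE filters rows before.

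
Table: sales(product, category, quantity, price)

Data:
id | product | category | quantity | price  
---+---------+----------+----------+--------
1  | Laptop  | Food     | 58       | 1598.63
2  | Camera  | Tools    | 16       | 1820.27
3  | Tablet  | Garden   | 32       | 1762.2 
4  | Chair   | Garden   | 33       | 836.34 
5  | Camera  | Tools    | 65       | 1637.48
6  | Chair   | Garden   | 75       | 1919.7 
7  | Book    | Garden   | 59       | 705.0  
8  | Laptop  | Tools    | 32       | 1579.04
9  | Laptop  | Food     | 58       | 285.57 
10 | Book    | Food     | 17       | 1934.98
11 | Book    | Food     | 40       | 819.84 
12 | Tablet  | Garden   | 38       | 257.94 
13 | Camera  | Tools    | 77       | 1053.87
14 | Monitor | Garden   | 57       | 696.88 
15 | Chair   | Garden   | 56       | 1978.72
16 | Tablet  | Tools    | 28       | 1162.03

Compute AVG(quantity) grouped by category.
SELECT category, AVG(quantity) as result
FROM sales
GROUP BY category

Result:
  Food: 43.25
  Garden: 50.00
  Tools: 43.60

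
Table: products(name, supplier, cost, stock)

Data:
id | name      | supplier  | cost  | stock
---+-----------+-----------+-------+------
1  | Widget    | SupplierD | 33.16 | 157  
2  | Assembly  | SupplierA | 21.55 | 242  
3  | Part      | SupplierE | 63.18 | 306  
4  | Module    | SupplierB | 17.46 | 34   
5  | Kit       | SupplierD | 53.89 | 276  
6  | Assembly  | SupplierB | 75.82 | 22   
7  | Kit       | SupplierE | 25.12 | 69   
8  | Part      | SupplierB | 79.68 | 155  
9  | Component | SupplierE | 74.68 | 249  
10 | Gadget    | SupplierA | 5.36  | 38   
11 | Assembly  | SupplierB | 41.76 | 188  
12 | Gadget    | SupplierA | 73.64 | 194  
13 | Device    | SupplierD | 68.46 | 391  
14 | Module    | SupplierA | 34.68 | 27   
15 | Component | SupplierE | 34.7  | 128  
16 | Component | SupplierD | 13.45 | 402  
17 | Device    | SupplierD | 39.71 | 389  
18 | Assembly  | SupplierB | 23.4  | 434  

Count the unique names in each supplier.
SELECT supplier, COUNT(DISTINCT name)
FROM products
GROUP BY supplier

Result:
  SupplierA: 3 distinct
  SupplierB: 3 distinct
  SupplierD: 4 distinct
  SupplierE: 3 distinct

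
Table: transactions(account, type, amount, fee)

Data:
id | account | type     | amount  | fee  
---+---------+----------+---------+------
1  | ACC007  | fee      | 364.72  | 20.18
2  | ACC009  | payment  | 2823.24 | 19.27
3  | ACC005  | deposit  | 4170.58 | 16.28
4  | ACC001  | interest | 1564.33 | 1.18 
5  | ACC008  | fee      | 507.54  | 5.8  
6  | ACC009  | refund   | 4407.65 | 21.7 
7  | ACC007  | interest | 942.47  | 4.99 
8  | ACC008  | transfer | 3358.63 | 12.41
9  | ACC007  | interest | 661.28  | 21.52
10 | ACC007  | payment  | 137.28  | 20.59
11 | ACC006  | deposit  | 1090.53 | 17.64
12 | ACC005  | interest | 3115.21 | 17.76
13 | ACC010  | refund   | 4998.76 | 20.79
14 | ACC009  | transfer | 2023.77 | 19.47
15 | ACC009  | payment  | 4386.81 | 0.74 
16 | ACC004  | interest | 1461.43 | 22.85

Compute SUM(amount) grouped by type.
SELECT type, SUM(amount) as result
FROM transactions
GROUP BY type

Result:
  deposit: 5261.11
  fee: 872.26
  interest: 7744.72
  payment: 7347.33
  refund: 9406.41
  transfer: 5382.40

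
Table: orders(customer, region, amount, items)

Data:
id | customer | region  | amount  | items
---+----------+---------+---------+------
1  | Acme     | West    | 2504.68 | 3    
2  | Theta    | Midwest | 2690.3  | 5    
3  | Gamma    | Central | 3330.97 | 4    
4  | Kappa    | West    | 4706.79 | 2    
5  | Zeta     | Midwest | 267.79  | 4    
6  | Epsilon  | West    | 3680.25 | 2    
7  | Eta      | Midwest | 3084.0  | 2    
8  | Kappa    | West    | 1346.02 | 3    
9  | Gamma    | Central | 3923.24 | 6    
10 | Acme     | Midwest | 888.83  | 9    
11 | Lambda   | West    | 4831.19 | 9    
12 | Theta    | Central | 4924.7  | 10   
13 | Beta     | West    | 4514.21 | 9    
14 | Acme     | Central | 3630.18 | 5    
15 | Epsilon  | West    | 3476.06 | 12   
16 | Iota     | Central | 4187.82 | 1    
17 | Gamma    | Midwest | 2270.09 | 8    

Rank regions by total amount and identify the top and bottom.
SELECT region, SUM(amount)
FROM orders
GROUP BY region
ORDER BY SUM(amount)

All groups:
  Midwest: 9201.01
  Central: 19996.91
  West: 25059.20

Highest: West (25059.20)
Lowest: Midwest (9201.01)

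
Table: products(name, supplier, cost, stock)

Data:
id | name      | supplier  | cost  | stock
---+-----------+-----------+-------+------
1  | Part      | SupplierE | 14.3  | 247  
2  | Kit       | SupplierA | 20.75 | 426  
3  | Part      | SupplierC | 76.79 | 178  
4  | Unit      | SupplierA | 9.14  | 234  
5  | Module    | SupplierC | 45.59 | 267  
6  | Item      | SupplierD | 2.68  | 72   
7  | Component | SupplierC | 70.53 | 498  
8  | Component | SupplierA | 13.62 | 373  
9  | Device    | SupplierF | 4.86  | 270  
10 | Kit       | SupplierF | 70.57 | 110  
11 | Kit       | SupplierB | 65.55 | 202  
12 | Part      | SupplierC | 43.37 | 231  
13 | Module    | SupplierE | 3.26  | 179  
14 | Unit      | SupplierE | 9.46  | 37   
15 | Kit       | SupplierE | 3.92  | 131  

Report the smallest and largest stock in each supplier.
SELECT supplier, MIN(stock), MAX(stock)
FROM products
GROUP BY supplier

Result:
  SupplierA: min=234, max=426
  SupplierB: min=202, max=202
  SupplierC: min=178, max=498
  SupplierD: min=72, max=72
  SupplierE: min=37, max=247
  SupplierF: min=110, max=270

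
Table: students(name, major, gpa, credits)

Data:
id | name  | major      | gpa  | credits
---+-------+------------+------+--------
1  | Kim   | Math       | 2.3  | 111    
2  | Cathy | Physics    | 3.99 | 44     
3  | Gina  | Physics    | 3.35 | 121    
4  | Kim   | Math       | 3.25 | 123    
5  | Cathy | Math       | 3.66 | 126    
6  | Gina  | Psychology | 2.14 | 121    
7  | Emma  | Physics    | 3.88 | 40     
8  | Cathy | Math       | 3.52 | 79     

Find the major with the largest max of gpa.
SELECT major, MAX(gpa) as val
FROM students
GROUP BY major
ORDER BY val DESC
LIMIT 1

Result: Physics with max(gpa) = 3.99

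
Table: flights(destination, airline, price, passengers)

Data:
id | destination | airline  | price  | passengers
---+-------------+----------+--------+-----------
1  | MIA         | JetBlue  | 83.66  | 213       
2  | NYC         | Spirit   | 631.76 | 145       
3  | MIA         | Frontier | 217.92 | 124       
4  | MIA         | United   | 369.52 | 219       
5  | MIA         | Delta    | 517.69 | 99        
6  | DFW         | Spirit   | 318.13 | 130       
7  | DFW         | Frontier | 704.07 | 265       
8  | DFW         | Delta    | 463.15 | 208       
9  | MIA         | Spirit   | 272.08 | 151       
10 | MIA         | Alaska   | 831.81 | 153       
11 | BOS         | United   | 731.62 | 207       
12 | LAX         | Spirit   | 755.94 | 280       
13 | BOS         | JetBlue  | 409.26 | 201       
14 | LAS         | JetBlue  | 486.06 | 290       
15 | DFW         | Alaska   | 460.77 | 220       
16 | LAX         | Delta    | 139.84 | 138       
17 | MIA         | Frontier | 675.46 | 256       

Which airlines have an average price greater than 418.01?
SELECT airline, AVG(price)
FROM flights
GROUP BY airline
HAVING AVG(price) > 418.01

Result:
  Alaska: avg=646.29
  Frontier: avg=532.48
  Spirit: avg=494.48
  United: avg=550.57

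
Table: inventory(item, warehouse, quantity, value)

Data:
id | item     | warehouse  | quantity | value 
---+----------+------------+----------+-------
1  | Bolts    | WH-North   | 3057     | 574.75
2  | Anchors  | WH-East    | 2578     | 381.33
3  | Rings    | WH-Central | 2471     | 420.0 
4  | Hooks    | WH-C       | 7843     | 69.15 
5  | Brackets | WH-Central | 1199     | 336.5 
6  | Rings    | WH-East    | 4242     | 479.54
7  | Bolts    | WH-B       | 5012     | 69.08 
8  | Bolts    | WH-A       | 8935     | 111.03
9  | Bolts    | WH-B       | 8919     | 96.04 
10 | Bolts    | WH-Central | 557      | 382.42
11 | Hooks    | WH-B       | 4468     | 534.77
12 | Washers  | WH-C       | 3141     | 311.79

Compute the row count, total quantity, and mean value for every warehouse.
SELECT warehouse,
       COUNT(*) as cnt,
       SUM(quantity) as total_quantity,
       AVG(value) as avg_value
FROM inventory
GROUP BY warehouse

Result:
  WH-A: 1 records, 8935 total quantity, 111.03 avg value
  WH-B: 3 records, 18399 total quantity, 233.30 avg value
  WH-C: 2 records, 10984 total quantity, 190.47 avg value
  WH-Central: 3 records, 4227 total quantity, 379.64 avg value
  WH-East: 2 records, 6820 total quantity, 430.44 avg value
  WH-North: 1 records, 3057 total quantity, 574.75 avg value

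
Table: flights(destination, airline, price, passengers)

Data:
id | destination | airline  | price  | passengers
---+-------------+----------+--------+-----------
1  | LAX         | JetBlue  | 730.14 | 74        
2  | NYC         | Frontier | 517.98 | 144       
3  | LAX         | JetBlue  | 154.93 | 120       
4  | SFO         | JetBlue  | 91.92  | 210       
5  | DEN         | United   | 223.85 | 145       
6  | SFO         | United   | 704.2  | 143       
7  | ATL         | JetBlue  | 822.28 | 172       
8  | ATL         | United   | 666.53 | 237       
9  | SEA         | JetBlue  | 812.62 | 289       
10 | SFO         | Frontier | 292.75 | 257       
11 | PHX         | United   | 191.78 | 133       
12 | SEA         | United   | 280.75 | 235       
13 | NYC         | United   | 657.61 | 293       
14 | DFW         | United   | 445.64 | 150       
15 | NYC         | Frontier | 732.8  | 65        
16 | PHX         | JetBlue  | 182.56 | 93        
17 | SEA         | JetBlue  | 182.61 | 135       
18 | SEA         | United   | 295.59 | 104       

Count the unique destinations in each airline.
SELECT airline, COUNT(DISTINCT destination)
FROM flights
GROUP BY airline

Result:
  Frontier: 2 distinct
  JetBlue: 5 distinct
  United: 7 distinct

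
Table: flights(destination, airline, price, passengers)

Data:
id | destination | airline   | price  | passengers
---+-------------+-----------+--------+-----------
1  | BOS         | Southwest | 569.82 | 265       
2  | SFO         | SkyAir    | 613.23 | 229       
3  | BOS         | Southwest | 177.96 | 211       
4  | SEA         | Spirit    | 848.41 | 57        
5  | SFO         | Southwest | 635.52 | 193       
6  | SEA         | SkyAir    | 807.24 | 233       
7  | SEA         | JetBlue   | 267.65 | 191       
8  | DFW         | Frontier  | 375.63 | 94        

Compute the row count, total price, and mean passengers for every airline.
SELECT airline,
       COUNT(*) as cnt,
       SUM(price) as total_price,
       AVG(passengers) as avg_passengers
FROM flights
GROUP BY airline

Result:
  Frontier: 1 records, 375.63 total price, 94.00 avg passengers
  JetBlue: 1 records, 267.65 total price, 191.00 avg passengers
  SkyAir: 2 records, 1420.47 total price, 231.00 avg passengers
  Southwest: 3 records, 1383.30 total price, 223.00 avg passengers
  Spirit: 1 records, 848.41 total price, 57.00 avg passengers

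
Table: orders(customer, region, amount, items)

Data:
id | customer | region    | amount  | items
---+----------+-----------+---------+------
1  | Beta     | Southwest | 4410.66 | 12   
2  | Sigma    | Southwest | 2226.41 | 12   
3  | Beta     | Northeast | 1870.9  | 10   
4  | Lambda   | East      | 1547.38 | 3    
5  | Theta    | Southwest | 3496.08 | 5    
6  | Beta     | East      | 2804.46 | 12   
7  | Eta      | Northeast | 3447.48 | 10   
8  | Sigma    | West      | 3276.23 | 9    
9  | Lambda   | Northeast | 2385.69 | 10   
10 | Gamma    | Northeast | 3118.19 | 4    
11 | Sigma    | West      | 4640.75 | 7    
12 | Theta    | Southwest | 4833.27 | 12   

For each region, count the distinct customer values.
SELECT region, COUNT(DISTINCT customer)
FROM orders
GROUP BY region

Result:
  East: 2 distinct
  Northeast: 4 distinct
  Southwest: 3 distinct
  West: 1 distinct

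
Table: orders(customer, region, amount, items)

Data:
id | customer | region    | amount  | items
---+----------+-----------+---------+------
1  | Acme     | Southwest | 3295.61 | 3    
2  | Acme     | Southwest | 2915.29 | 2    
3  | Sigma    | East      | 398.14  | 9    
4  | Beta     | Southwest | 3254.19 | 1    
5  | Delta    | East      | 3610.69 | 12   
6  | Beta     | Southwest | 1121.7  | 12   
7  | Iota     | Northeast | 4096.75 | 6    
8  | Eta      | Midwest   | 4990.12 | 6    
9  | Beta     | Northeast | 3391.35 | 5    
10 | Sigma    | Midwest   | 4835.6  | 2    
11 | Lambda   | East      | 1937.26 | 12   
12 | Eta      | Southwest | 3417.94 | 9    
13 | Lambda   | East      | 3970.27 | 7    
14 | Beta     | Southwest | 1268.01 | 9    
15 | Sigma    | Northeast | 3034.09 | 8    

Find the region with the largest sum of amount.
SELECT region, SUM(amount) as val
FROM orders
GROUP BY region
ORDER BY val DESC
LIMIT 1

Result: Southwest with sum(amount) = 15272.74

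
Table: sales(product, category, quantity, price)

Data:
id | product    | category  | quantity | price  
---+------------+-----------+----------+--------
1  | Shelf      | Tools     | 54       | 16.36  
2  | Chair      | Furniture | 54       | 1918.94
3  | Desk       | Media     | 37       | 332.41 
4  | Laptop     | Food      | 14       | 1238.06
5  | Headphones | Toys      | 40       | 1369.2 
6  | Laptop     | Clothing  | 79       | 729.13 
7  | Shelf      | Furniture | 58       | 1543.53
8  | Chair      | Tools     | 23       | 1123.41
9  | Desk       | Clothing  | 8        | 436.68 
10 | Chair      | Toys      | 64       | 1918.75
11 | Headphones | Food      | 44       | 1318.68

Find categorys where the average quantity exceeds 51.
SELECT category, AVG(quantity)
FROM sales
GROUP BY category
HAVING AVG(quantity) > 51

Result:
  Furniture: avg=56.00
  Toys: avg=52.00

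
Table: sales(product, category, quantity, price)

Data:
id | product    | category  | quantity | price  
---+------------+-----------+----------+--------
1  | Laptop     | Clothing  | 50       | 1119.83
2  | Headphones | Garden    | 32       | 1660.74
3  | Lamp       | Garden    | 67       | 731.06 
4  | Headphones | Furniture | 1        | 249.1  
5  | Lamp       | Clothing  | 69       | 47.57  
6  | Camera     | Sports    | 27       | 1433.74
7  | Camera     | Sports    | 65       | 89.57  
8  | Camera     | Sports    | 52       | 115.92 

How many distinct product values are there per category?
SELECT category, COUNT(DISTINCT product)
FROM sales
GROUP BY category

Result:
  Clothing: 2 distinct
  Furniture: 1 distinct
  Garden: 2 distinct
  Sports: 1 distinct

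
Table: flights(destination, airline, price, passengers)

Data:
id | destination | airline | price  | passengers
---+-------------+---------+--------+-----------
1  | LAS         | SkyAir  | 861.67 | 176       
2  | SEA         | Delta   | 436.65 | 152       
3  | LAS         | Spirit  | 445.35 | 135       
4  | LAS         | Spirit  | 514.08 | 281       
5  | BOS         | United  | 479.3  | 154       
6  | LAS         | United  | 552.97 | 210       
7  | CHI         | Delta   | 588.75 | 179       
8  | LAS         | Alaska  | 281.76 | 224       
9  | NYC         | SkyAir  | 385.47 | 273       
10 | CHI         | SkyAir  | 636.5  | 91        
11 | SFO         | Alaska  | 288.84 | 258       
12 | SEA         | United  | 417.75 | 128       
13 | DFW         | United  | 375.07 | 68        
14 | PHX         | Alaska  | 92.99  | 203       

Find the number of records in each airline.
SELECT airline, COUNT(*) as count
FROM flights
GROUP BY airline

Result:
  Alaska: 3
  Delta: 2
  SkyAir: 3
  Spirit: 2
  United: 4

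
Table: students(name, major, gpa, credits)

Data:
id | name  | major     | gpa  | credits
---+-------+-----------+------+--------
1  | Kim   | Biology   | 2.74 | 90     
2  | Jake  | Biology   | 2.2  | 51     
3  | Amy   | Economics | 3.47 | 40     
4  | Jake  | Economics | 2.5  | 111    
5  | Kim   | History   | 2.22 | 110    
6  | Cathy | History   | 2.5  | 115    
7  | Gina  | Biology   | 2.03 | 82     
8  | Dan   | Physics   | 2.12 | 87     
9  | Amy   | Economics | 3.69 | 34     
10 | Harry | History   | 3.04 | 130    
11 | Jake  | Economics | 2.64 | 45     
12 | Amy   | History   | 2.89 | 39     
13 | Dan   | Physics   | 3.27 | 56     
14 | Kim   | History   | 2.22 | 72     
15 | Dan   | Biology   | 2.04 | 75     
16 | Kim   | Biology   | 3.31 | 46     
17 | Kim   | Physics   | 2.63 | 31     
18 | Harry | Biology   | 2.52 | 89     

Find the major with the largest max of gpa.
SELECT major, MAX(gpa) as val
FROM students
GROUP BY major
ORDER BY val DESC
LIMIT 1

Result: Economics with max(gpa) = 3.69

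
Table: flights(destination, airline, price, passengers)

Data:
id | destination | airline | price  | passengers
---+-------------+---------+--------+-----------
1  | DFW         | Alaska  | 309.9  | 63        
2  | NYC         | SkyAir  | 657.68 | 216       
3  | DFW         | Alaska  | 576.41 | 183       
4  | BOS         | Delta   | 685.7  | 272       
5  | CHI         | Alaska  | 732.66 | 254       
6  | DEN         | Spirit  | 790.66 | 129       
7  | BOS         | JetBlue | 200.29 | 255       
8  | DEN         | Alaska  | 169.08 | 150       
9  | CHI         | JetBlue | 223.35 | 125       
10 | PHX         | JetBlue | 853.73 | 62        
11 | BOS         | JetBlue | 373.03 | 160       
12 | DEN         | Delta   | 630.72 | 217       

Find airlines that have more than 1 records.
SELECT airline, COUNT(*) as cnt
FROM flights
GROUP BY airline
HAVING COUNT(*) > 1

Result:
  Alaska: 4
  Delta: 2
  JetBlue: 4

Note: HAVING filters groups after aggregation, WHERE filters rows before.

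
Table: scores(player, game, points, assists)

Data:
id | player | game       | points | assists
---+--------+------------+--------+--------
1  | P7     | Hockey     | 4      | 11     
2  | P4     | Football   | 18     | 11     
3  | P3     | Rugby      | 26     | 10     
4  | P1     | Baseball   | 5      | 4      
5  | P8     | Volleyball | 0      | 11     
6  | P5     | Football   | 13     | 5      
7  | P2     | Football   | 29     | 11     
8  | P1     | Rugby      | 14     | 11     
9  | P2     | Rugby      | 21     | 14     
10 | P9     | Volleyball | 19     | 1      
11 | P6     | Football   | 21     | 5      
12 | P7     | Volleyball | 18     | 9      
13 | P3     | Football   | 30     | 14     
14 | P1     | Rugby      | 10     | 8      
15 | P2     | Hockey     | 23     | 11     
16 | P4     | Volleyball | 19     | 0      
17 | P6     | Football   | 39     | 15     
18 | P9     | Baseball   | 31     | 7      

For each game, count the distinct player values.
SELECT game, COUNT(DISTINCT player)
FROM scores
GROUP BY game

Result:
  Baseball: 2 distinct
  Football: 5 distinct
  Hockey: 2 distinct
  Rugby: 3 distinct
  Volleyball: 4 distinct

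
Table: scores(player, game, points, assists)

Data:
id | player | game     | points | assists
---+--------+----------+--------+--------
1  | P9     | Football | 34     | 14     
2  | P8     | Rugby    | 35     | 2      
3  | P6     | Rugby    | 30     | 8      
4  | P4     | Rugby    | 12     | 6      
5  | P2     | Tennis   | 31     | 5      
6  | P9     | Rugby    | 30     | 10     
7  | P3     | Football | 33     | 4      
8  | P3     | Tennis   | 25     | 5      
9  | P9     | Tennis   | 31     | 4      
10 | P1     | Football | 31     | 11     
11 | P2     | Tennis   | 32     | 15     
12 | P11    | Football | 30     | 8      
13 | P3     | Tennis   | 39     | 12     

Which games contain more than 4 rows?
SELECT game, COUNT(*) as cnt
FROM scores
GROUP BY game
HAVING COUNT(*) > 4

Result:
  Tennis: 5

Note: HAVING filters groups after aggregation, WHERE filters rows before.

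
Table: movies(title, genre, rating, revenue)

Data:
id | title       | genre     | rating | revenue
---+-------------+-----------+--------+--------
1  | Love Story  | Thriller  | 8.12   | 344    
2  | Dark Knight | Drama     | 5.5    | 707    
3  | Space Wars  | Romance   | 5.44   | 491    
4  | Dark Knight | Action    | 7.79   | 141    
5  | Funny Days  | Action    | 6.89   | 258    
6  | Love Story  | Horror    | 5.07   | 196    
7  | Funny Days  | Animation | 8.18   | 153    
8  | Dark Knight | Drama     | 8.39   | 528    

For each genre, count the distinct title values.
SELECT genre, COUNT(DISTINCT title)
FROM movies
GROUP BY genre

Result:
  Action: 2 distinct
  Animation: 1 distinct
  Drama: 1 distinct
  Horror: 1 distinct
  Romance: 1 distinct
  Thriller: 1 distinct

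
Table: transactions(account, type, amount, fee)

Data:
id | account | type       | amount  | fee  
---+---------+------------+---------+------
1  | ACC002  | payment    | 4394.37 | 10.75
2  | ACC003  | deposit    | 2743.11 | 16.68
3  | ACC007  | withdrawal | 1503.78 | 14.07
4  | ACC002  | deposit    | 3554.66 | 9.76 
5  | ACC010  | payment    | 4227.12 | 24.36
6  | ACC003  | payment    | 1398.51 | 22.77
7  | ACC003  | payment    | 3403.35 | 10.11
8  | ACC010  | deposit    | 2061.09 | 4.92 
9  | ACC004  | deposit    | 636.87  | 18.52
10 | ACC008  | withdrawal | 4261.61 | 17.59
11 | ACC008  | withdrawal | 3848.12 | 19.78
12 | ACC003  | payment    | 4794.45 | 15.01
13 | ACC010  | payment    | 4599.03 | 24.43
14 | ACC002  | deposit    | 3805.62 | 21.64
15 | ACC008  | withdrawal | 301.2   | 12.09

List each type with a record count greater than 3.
SELECT type, COUNT(*) as cnt
FROM transactions
GROUP BY type
HAVING COUNT(*) > 3

Result:
  deposit: 5
  payment: 6
  withdrawal: 4

Note: HAVING filters groups after aggregation, WHERE filters rows before.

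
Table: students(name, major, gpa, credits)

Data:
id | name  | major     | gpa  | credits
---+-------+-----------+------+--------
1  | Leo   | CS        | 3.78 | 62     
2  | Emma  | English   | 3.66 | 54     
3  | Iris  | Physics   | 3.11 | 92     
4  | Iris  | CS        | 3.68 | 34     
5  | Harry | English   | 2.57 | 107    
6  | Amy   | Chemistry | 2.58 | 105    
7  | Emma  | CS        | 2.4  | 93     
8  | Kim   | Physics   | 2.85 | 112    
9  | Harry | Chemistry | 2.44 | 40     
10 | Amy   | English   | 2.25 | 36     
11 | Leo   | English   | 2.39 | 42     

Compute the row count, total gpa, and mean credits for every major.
SELECT major,
       COUNT(*) as cnt,
       SUM(gpa) as total_gpa,
       AVG(credits) as avg_credits
FROM students
GROUP BY major

Result:
  CS: 3 records, 9.86 total gpa, 63.00 avg credits
  Chemistry: 2 records, 5.02 total gpa, 72.50 avg credits
  English: 4 records, 10.87 total gpa, 59.75 avg credits
  Physics: 2 records, 5.96 total gpa, 102.00 avg credits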